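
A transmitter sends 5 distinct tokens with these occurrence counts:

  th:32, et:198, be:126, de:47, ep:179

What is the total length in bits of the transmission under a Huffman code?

1243

Greedily combine the two least-frequent nodes:
th(32) + de(47) → 79
79 + be(126) → 205
ep(179) + et(198) → 377
205 + 377 → 582
The encoded length is the sum of every internal node's weight: 79 + 205 + 377 + 582 = 1243 bits.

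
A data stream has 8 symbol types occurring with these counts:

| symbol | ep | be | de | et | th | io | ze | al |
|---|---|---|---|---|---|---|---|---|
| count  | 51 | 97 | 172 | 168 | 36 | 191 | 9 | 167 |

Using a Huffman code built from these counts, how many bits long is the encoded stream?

Greedily combine the two least-frequent nodes:
merge ze(9) and th(36): 45
merge 45 and ep(51): 96
merge 96 and be(97): 193
merge al(167) and et(168): 335
merge de(172) and io(191): 363
merge 193 and 335: 528
merge 363 and 528: 891
The encoded length is the sum of every internal node's weight: 45 + 96 + 193 + 335 + 363 + 528 + 891 = 2451 bits.

2451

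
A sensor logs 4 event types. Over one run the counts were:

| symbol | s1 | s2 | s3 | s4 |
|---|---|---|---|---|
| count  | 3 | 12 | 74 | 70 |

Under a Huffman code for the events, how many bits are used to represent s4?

2

Huffman merges, smallest pair first:
combine s1(3), s2(12) → 15
combine 15, s4(70) → 85
combine s3(74), 85 → 159
s4's leaf is at depth 2, giving a 2-bit codeword.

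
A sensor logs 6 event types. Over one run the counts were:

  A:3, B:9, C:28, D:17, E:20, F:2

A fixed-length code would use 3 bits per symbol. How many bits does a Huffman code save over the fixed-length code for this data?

60

Fixed-length: 3 bits × 79 symbols = 237 bits.
Huffman merges:
merge F(2) and A(3): 5
merge 5 and B(9): 14
merge 14 and D(17): 31
merge E(20) and C(28): 48
merge 31 and 48: 79
Huffman total = 5 + 14 + 31 + 48 + 79 = 177 bits.
Saving = 237 − 177 = 60 bits.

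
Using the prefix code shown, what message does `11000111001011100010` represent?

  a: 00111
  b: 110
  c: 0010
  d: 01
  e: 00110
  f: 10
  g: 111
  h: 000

bacghf

Read left to right; each codeword is recognised as soon as it completes (prefix code):
  110→b | 00111→a | 0010→c | 111→g | 000→h | 10→f
Decoded message: bacghf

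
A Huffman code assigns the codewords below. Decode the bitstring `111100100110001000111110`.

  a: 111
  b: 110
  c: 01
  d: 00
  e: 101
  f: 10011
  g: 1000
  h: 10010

ahcggab

Read left to right; each codeword is recognised as soon as it completes (prefix code):
  111→a | 10010→h | 01→c | 1000→g | 1000→g | 111→a | 110→b
Decoded message: ahcggab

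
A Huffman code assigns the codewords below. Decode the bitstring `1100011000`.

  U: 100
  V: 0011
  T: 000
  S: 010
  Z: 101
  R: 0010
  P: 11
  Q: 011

Read left to right; each codeword is recognised as soon as it completes (prefix code):
  11→P | 000→T | 11→P | 000→T
Decoded message: PTPT

PTPT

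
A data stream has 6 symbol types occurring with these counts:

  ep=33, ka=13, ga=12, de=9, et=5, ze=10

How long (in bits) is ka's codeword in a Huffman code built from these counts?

3

Huffman merges, smallest pair first:
merge et(5) and de(9): 14
merge ze(10) and ga(12): 22
merge ka(13) and 14: 27
merge 22 and 27: 49
merge ep(33) and 49: 82
ka's leaf is at depth 3, giving a 3-bit codeword.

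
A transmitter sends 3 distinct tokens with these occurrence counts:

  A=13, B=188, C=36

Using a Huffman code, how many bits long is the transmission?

Greedily combine the two least-frequent nodes:
merge A(13) and C(36): 49
merge 49 and B(188): 237
Each symbol's bit-cost is frequency × depth; summing gives 286 bits (equivalently 49 + 237).

286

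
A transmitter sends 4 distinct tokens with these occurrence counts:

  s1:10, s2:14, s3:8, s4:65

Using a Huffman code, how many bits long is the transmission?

147

Build the Huffman tree bottom-up:
combine s3(8), s1(10) → 18
combine s2(14), 18 → 32
combine 32, s4(65) → 97
Each symbol's bit-cost is frequency × depth; summing gives 147 bits (equivalently 18 + 32 + 97).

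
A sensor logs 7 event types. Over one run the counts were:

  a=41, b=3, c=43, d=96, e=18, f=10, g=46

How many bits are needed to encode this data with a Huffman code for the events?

Merge the two smallest weights repeatedly:
merge b(3) and f(10): 13
merge 13 and e(18): 31
merge 31 and a(41): 72
merge c(43) and g(46): 89
merge 72 and 89: 161
merge d(96) and 161: 257
Total encoded bits = sum of merged weights = 13 + 31 + 72 + 89 + 161 + 257 = 623.

623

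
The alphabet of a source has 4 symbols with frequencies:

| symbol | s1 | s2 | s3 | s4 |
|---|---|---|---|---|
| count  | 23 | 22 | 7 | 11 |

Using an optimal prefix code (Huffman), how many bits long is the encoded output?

Merge the two smallest weights repeatedly:
combine s3(7), s4(11) → 18
combine 18, s2(22) → 40
combine s1(23), 40 → 63
Each symbol's bit-cost is frequency × depth; summing gives 121 bits (equivalently 18 + 40 + 63).

121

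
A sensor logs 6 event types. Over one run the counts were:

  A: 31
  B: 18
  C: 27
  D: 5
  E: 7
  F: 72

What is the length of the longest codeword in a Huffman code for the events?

5

Merge the two lowest-weight nodes at each step:
combine D(5), E(7) → 12
combine 12, B(18) → 30
combine C(27), 30 → 57
combine A(31), 57 → 88
combine F(72), 88 → 160
The rarest symbols sit at the bottom; the longest codeword is 5 bits.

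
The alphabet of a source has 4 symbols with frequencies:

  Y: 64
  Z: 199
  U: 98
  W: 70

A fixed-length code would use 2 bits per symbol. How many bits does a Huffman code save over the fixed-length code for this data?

Fixed-length: 2 bits × 431 symbols = 862 bits.
Huffman merges:
merge Y(64) and W(70): 134
merge U(98) and 134: 232
merge Z(199) and 232: 431
Huffman total = 134 + 232 + 431 = 797 bits.
Saving = 862 − 797 = 65 bits.

65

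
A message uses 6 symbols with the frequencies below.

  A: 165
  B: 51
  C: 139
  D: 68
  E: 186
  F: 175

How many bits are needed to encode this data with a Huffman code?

Greedily combine the two least-frequent nodes:
B(51) + D(68) → 119
119 + C(139) → 258
A(165) + F(175) → 340
E(186) + 258 → 444
340 + 444 → 784
Each symbol's bit-cost is frequency × depth; summing gives 1945 bits (equivalently 119 + 258 + 340 + 444 + 784).

1945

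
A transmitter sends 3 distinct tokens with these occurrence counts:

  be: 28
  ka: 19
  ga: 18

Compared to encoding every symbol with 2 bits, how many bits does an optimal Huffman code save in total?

Fixed-length: 2 bits × 65 symbols = 130 bits.
Huffman merges:
ga(18) + ka(19) → 37
be(28) + 37 → 65
Huffman total = 37 + 65 = 102 bits.
Saving = 130 − 102 = 28 bits.

28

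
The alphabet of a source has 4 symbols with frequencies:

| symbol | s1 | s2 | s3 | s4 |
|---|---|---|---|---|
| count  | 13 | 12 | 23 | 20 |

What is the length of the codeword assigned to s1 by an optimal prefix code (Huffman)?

2

Build the tree from the bottom:
s2(12) + s1(13) → 25
s4(20) + s3(23) → 43
25 + 43 → 68
The subtree containing s1 is merged 2 times, so code length = 2.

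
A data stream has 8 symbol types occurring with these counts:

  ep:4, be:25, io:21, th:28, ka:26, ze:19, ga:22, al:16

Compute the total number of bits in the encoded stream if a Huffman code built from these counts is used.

475

Build the Huffman tree bottom-up:
ep(4) + al(16) → 20
ze(19) + 20 → 39
io(21) + ga(22) → 43
be(25) + ka(26) → 51
th(28) + 39 → 67
43 + 51 → 94
67 + 94 → 161
The encoded length is the sum of every internal node's weight: 20 + 39 + 43 + 51 + 67 + 94 + 161 = 475 bits.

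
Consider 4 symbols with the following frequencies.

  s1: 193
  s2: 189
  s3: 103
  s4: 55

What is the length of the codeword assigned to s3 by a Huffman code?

Repeatedly merge the two smallest:
s4(55) + s3(103) → 158
158 + s2(189) → 347
s1(193) + 347 → 540
s3's leaf is at depth 3, giving a 3-bit codeword.

3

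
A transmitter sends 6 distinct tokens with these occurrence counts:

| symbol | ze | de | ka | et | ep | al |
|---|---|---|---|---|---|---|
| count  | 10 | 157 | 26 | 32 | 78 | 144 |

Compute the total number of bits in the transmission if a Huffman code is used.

987

Merge the two smallest weights repeatedly:
combine ze(10), ka(26) → 36
combine et(32), 36 → 68
combine 68, ep(78) → 146
combine al(144), 146 → 290
combine de(157), 290 → 447
Each symbol's bit-cost is frequency × depth; summing gives 987 bits (equivalently 36 + 68 + 146 + 290 + 447).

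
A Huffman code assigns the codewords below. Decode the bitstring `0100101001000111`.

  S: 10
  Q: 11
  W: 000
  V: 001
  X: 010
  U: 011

Read left to right; each codeword is recognised as soon as it completes (prefix code):
  010→X | 010→X | 10→S | 010→X | 001→V | 11→Q
Decoded message: XXSXVQ

XXSXVQ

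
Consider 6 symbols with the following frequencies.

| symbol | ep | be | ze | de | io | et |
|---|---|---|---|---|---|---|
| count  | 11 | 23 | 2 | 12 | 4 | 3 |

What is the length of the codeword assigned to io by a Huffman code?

4

Huffman merges, smallest pair first:
combine ze(2), et(3) → 5
combine io(4), 5 → 9
combine 9, ep(11) → 20
combine de(12), 20 → 32
combine be(23), 32 → 55
io sits 4 levels below the root, so its codeword is 4 bits.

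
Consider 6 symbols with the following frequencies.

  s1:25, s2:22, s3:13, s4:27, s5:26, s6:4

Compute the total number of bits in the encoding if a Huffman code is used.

290

Build the Huffman tree bottom-up:
merge s6(4) and s3(13): 17
merge 17 and s2(22): 39
merge s1(25) and s5(26): 51
merge s4(27) and 39: 66
merge 51 and 66: 117
Each symbol's bit-cost is frequency × depth; summing gives 290 bits (equivalently 17 + 39 + 51 + 66 + 117).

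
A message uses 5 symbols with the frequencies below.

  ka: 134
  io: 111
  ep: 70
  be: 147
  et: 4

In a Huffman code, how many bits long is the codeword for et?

Huffman merges, smallest pair first:
merge et(4) and ep(70): 74
merge 74 and io(111): 185
merge ka(134) and be(147): 281
merge 185 and 281: 466
The subtree containing et is merged 3 times, so code length = 3.

3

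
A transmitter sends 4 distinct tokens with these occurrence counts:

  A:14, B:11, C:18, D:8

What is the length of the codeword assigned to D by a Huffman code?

2

Build the tree from the bottom:
D(8) + B(11) → 19
A(14) + C(18) → 32
19 + 32 → 51
D sits 2 levels below the root, so its codeword is 2 bits.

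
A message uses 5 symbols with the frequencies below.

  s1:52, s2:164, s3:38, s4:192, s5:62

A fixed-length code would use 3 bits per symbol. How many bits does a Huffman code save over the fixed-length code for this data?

Fixed-length: 3 bits × 508 symbols = 1524 bits.
Huffman merges:
combine s3(38), s1(52) → 90
combine s5(62), 90 → 152
combine 152, s2(164) → 316
combine s4(192), 316 → 508
Huffman total = 90 + 152 + 316 + 508 = 1066 bits.
Saving = 1524 − 1066 = 458 bits.

458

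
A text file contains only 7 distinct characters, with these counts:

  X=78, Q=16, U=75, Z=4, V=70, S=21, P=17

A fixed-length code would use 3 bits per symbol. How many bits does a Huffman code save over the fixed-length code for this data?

166

Fixed-length: 3 bits × 281 symbols = 843 bits.
Huffman merges:
combine Z(4), Q(16) → 20
combine P(17), 20 → 37
combine S(21), 37 → 58
combine 58, V(70) → 128
combine U(75), X(78) → 153
combine 128, 153 → 281
Huffman total = 20 + 37 + 58 + 128 + 153 + 281 = 677 bits.
Saving = 843 − 677 = 166 bits.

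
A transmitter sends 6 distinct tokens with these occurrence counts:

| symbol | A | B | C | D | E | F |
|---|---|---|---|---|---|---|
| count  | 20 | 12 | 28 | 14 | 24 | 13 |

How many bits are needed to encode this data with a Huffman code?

Build the Huffman tree bottom-up:
B(12) + F(13) → 25
D(14) + A(20) → 34
E(24) + 25 → 49
C(28) + 34 → 62
49 + 62 → 111
The encoded length is the sum of every internal node's weight: 25 + 34 + 49 + 62 + 111 = 281 bits.

281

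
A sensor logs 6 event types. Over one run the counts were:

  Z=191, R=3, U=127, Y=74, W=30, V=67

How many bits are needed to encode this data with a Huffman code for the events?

Merge the two smallest weights repeatedly:
combine R(3), W(30) → 33
combine 33, V(67) → 100
combine Y(74), 100 → 174
combine U(127), 174 → 301
combine Z(191), 301 → 492
The encoded length is the sum of every internal node's weight: 33 + 100 + 174 + 301 + 492 = 1100 bits.

1100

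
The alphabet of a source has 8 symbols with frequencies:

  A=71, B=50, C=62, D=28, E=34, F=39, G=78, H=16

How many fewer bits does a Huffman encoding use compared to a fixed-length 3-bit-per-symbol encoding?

Fixed-length: 3 bits × 378 symbols = 1134 bits.
Huffman merges:
combine H(16), D(28) → 44
combine E(34), F(39) → 73
combine 44, B(50) → 94
combine C(62), A(71) → 133
combine 73, G(78) → 151
combine 94, 133 → 227
combine 151, 227 → 378
Huffman total = 44 + 73 + 94 + 133 + 151 + 227 + 378 = 1100 bits.
Saving = 1134 − 1100 = 34 bits.

34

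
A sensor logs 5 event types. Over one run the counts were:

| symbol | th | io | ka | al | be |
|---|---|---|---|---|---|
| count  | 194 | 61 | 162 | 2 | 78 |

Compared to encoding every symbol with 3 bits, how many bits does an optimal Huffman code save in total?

487

Fixed-length: 3 bits × 497 symbols = 1491 bits.
Huffman merges:
al(2) + io(61) → 63
63 + be(78) → 141
141 + ka(162) → 303
th(194) + 303 → 497
Huffman total = 63 + 141 + 303 + 497 = 1004 bits.
Saving = 1491 − 1004 = 487 bits.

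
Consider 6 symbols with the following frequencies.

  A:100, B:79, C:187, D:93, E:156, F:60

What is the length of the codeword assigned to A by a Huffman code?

Build the tree from the bottom:
combine F(60), B(79) → 139
combine D(93), A(100) → 193
combine 139, E(156) → 295
combine C(187), 193 → 380
combine 295, 380 → 675
The subtree containing A is merged 3 times, so code length = 3.

3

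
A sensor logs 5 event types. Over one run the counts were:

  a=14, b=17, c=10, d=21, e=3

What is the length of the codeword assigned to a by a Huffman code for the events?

Build the tree from the bottom:
merge e(3) and c(10): 13
merge 13 and a(14): 27
merge b(17) and d(21): 38
merge 27 and 38: 65
a's leaf is at depth 2, giving a 2-bit codeword.

2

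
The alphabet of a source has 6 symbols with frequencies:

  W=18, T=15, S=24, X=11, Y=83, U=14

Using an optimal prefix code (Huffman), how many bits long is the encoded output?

354

Greedily combine the two least-frequent nodes:
X(11) + U(14) → 25
T(15) + W(18) → 33
S(24) + 25 → 49
33 + 49 → 82
82 + Y(83) → 165
Total encoded bits = sum of merged weights = 25 + 33 + 49 + 82 + 165 = 354.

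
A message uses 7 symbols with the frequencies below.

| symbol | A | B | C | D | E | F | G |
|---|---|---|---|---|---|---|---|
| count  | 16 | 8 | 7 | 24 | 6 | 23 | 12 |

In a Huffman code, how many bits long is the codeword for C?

Huffman merges, smallest pair first:
E(6) + C(7) → 13
B(8) + G(12) → 20
13 + A(16) → 29
20 + F(23) → 43
D(24) + 29 → 53
43 + 53 → 96
The subtree containing C is merged 4 times, so code length = 4.

4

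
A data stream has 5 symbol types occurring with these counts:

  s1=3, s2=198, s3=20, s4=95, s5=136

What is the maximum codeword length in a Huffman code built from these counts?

4

Merge the two lowest-weight nodes at each step:
combine s1(3), s3(20) → 23
combine 23, s4(95) → 118
combine 118, s5(136) → 254
combine s2(198), 254 → 452
The first pair merged (s1, s3) ends up deepest, at depth 4.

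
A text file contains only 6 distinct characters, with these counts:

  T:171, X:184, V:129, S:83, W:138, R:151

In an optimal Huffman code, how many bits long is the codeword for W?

3

Build the tree from the bottom:
merge S(83) and V(129): 212
merge W(138) and R(151): 289
merge T(171) and X(184): 355
merge 212 and 289: 501
merge 355 and 501: 856
The subtree containing W is merged 3 times, so code length = 3.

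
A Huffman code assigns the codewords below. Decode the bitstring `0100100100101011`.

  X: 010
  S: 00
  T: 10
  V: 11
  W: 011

XXXXTV

Read left to right; each codeword is recognised as soon as it completes (prefix code):
  010→X | 010→X | 010→X | 010→X | 10→T | 11→V
Decoded message: XXXXTV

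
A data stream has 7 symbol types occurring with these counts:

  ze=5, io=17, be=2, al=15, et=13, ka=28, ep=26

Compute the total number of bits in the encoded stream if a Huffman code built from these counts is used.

Greedily combine the two least-frequent nodes:
merge be(2) and ze(5): 7
merge 7 and et(13): 20
merge al(15) and io(17): 32
merge 20 and ep(26): 46
merge ka(28) and 32: 60
merge 46 and 60: 106
Each symbol's bit-cost is frequency × depth; summing gives 271 bits (equivalently 7 + 20 + 32 + 46 + 60 + 106).

271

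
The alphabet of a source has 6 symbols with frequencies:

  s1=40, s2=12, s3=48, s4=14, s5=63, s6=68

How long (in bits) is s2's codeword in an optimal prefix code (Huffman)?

4

Repeatedly merge the two smallest:
merge s2(12) and s4(14): 26
merge 26 and s1(40): 66
merge s3(48) and s5(63): 111
merge 66 and s6(68): 134
merge 111 and 134: 245
s2's leaf is at depth 4, giving a 4-bit codeword.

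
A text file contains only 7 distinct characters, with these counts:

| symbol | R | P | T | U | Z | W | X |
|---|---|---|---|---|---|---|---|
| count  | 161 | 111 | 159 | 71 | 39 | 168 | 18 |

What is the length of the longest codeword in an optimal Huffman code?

5

Merge the two lowest-weight nodes at each step:
X(18) + Z(39) → 57
57 + U(71) → 128
P(111) + 128 → 239
T(159) + R(161) → 320
W(168) + 239 → 407
320 + 407 → 727
The first pair merged (X, Z) ends up deepest, at depth 5.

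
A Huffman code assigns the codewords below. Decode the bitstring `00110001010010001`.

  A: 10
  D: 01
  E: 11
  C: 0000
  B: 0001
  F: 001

Read left to right; each codeword is recognised as soon as it completes (prefix code):
  001→F | 10→A | 001→F | 01→D | 001→F | 0001→B
Decoded message: FAFDFB

FAFDFB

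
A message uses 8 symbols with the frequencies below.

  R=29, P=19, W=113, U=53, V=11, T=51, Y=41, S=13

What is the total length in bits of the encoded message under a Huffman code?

Merge the two smallest weights repeatedly:
combine V(11), S(13) → 24
combine P(19), 24 → 43
combine R(29), Y(41) → 70
combine 43, T(51) → 94
combine U(53), 70 → 123
combine 94, W(113) → 207
combine 123, 207 → 330
Total encoded bits = sum of merged weights = 24 + 43 + 70 + 94 + 123 + 207 + 330 = 891.

891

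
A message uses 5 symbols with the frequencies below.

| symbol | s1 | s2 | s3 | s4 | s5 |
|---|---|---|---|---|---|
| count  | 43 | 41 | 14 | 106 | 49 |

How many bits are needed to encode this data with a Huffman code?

Merge the two smallest weights repeatedly:
s3(14) + s2(41) → 55
s1(43) + s5(49) → 92
55 + 92 → 147
s4(106) + 147 → 253
Total encoded bits = sum of merged weights = 55 + 92 + 147 + 253 = 547.

547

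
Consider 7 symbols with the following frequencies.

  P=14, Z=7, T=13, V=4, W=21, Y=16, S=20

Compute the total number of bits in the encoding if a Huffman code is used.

255

Build the Huffman tree bottom-up:
merge V(4) and Z(7): 11
merge 11 and T(13): 24
merge P(14) and Y(16): 30
merge S(20) and W(21): 41
merge 24 and 30: 54
merge 41 and 54: 95
The encoded length is the sum of every internal node's weight: 11 + 24 + 30 + 41 + 54 + 95 = 255 bits.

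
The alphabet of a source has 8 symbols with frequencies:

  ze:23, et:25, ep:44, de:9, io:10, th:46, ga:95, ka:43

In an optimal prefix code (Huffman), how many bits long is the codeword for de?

Huffman merges, smallest pair first:
combine de(9), io(10) → 19
combine 19, ze(23) → 42
combine et(25), 42 → 67
combine ka(43), ep(44) → 87
combine th(46), 67 → 113
combine 87, ga(95) → 182
combine 113, 182 → 295
The subtree containing de is merged 5 times, so code length = 5.

5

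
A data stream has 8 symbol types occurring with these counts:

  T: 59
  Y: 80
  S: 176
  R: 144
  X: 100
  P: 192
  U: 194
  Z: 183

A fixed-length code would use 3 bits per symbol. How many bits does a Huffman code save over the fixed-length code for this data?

55

Fixed-length: 3 bits × 1128 symbols = 3384 bits.
Huffman merges:
T(59) + Y(80) → 139
X(100) + 139 → 239
R(144) + S(176) → 320
Z(183) + P(192) → 375
U(194) + 239 → 433
320 + 375 → 695
433 + 695 → 1128
Huffman total = 139 + 239 + 320 + 375 + 433 + 695 + 1128 = 3329 bits.
Saving = 3384 − 3329 = 55 bits.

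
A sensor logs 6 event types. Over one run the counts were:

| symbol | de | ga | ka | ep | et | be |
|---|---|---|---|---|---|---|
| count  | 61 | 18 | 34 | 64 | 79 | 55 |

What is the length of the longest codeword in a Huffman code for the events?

4

Merge the two lowest-weight nodes at each step:
merge ga(18) and ka(34): 52
merge 52 and be(55): 107
merge de(61) and ep(64): 125
merge et(79) and 107: 186
merge 125 and 186: 311
The first pair merged (ga, ka) ends up deepest, at depth 4.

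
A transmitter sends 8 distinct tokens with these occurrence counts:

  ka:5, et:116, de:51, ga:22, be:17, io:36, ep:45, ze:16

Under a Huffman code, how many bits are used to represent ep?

3

Repeatedly merge the two smallest:
merge ka(5) and ze(16): 21
merge be(17) and 21: 38
merge ga(22) and io(36): 58
merge 38 and ep(45): 83
merge de(51) and 58: 109
merge 83 and 109: 192
merge et(116) and 192: 308
ep sits 3 levels below the root, so its codeword is 3 bits.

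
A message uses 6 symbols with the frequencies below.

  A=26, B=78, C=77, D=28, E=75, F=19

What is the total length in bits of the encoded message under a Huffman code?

Merge the two smallest weights repeatedly:
combine F(19), A(26) → 45
combine D(28), 45 → 73
combine 73, E(75) → 148
combine C(77), B(78) → 155
combine 148, 155 → 303
Each symbol's bit-cost is frequency × depth; summing gives 724 bits (equivalently 45 + 73 + 148 + 155 + 303).

724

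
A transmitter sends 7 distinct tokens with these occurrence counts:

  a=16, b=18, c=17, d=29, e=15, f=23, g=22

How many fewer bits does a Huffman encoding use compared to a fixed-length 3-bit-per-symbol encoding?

Fixed-length: 3 bits × 140 symbols = 420 bits.
Huffman merges:
e(15) + a(16) → 31
c(17) + b(18) → 35
g(22) + f(23) → 45
d(29) + 31 → 60
35 + 45 → 80
60 + 80 → 140
Huffman total = 31 + 35 + 45 + 60 + 80 + 140 = 391 bits.
Saving = 420 − 391 = 29 bits.

29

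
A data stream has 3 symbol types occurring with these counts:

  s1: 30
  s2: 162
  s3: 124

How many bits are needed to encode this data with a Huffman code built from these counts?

470

Greedily combine the two least-frequent nodes:
combine s1(30), s3(124) → 154
combine 154, s2(162) → 316
Total encoded bits = sum of merged weights = 154 + 316 = 470.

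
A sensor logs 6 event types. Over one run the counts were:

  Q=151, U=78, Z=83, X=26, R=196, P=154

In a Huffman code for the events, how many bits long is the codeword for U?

4

Build the tree from the bottom:
merge X(26) and U(78): 104
merge Z(83) and 104: 187
merge Q(151) and P(154): 305
merge 187 and R(196): 383
merge 305 and 383: 688
U's leaf is at depth 4, giving a 4-bit codeword.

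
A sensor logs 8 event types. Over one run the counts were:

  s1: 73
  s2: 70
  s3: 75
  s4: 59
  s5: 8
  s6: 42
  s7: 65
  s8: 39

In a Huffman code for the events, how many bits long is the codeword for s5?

Build the tree from the bottom:
s5(8) + s8(39) → 47
s6(42) + 47 → 89
s4(59) + s7(65) → 124
s2(70) + s1(73) → 143
s3(75) + 89 → 164
124 + 143 → 267
164 + 267 → 431
The subtree containing s5 is merged 4 times, so code length = 4.

4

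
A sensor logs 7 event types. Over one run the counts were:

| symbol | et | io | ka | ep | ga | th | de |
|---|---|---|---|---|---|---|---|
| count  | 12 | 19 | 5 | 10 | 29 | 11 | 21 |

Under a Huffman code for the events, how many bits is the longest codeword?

4

Merge the two lowest-weight nodes at each step:
combine ka(5), ep(10) → 15
combine th(11), et(12) → 23
combine 15, io(19) → 34
combine de(21), 23 → 44
combine ga(29), 34 → 63
combine 44, 63 → 107
The first pair merged (ka, ep) ends up deepest, at depth 4.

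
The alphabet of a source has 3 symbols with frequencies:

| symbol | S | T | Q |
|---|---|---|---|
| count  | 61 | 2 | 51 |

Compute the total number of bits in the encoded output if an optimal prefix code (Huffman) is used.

Build the Huffman tree bottom-up:
combine T(2), Q(51) → 53
combine 53, S(61) → 114
The encoded length is the sum of every internal node's weight: 53 + 114 = 167 bits.

167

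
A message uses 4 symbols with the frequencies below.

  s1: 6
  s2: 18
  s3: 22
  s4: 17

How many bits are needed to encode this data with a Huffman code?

126

Build the Huffman tree bottom-up:
merge s1(6) and s4(17): 23
merge s2(18) and s3(22): 40
merge 23 and 40: 63
Total encoded bits = sum of merged weights = 23 + 40 + 63 = 126.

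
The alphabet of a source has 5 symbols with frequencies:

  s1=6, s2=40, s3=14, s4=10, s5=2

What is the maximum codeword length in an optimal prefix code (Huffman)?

Merge the two lowest-weight nodes at each step:
merge s5(2) and s1(6): 8
merge 8 and s4(10): 18
merge s3(14) and 18: 32
merge 32 and s2(40): 72
Maximum depth reached is 4.

4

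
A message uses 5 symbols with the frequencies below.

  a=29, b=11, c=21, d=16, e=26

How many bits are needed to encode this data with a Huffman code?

Build the Huffman tree bottom-up:
merge b(11) and d(16): 27
merge c(21) and e(26): 47
merge 27 and a(29): 56
merge 47 and 56: 103
Total encoded bits = sum of merged weights = 27 + 47 + 56 + 103 = 233.

233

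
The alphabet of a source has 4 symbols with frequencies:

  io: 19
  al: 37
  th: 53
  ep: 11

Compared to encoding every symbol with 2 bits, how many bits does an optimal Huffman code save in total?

23

Fixed-length: 2 bits × 120 symbols = 240 bits.
Huffman merges:
merge ep(11) and io(19): 30
merge 30 and al(37): 67
merge th(53) and 67: 120
Huffman total = 30 + 67 + 120 = 217 bits.
Saving = 240 − 217 = 23 bits.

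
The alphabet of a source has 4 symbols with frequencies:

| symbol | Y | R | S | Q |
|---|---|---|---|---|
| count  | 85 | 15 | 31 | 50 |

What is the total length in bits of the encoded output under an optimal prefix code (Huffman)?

323

Greedily combine the two least-frequent nodes:
merge R(15) and S(31): 46
merge 46 and Q(50): 96
merge Y(85) and 96: 181
Total encoded bits = sum of merged weights = 46 + 96 + 181 = 323.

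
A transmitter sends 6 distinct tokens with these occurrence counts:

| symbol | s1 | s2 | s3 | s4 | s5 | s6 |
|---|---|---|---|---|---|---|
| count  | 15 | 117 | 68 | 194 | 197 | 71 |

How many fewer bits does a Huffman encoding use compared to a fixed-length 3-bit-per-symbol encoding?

425

Fixed-length: 3 bits × 662 symbols = 1986 bits.
Huffman merges:
s1(15) + s3(68) → 83
s6(71) + 83 → 154
s2(117) + 154 → 271
s4(194) + s5(197) → 391
271 + 391 → 662
Huffman total = 83 + 154 + 271 + 391 + 662 = 1561 bits.
Saving = 1986 − 1561 = 425 bits.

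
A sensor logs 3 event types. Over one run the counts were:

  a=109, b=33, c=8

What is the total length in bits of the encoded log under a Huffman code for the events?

Build the Huffman tree bottom-up:
combine c(8), b(33) → 41
combine 41, a(109) → 150
Total encoded bits = sum of merged weights = 41 + 150 = 191.

191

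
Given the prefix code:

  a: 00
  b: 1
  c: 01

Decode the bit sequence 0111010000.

cbbcaa

Read left to right; each codeword is recognised as soon as it completes (prefix code):
  01→c | 1→b | 1→b | 01→c | 00→a | 00→a
Decoded message: cbbcaa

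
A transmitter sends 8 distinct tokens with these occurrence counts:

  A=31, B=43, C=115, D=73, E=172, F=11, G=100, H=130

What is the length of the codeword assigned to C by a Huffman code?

Build the tree from the bottom:
combine F(11), A(31) → 42
combine 42, B(43) → 85
combine D(73), 85 → 158
combine G(100), C(115) → 215
combine H(130), 158 → 288
combine E(172), 215 → 387
combine 288, 387 → 675
C sits 3 levels below the root, so its codeword is 3 bits.

3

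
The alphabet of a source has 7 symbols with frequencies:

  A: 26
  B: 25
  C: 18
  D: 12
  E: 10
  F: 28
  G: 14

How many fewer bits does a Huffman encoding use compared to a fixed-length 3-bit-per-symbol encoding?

32

Fixed-length: 3 bits × 133 symbols = 399 bits.
Huffman merges:
merge E(10) and D(12): 22
merge G(14) and C(18): 32
merge 22 and B(25): 47
merge A(26) and F(28): 54
merge 32 and 47: 79
merge 54 and 79: 133
Huffman total = 22 + 32 + 47 + 54 + 79 + 133 = 367 bits.
Saving = 399 − 367 = 32 bits.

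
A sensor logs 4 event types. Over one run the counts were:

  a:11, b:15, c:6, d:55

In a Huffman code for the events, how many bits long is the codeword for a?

3

Repeatedly merge the two smallest:
c(6) + a(11) → 17
b(15) + 17 → 32
32 + d(55) → 87
a's leaf is at depth 3, giving a 3-bit codeword.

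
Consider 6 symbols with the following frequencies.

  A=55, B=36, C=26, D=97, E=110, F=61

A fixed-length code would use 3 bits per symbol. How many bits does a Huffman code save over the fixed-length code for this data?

Fixed-length: 3 bits × 385 symbols = 1155 bits.
Huffman merges:
combine C(26), B(36) → 62
combine A(55), F(61) → 116
combine 62, D(97) → 159
combine E(110), 116 → 226
combine 159, 226 → 385
Huffman total = 62 + 116 + 159 + 226 + 385 = 948 bits.
Saving = 1155 − 948 = 207 bits.

207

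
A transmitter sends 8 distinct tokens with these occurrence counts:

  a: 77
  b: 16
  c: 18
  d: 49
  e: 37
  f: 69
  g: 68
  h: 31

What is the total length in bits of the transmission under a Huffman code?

Build the Huffman tree bottom-up:
merge b(16) and c(18): 34
merge h(31) and 34: 65
merge e(37) and d(49): 86
merge 65 and g(68): 133
merge f(69) and a(77): 146
merge 86 and 133: 219
merge 146 and 219: 365
Total encoded bits = sum of merged weights = 34 + 65 + 86 + 133 + 146 + 219 + 365 = 1048.

1048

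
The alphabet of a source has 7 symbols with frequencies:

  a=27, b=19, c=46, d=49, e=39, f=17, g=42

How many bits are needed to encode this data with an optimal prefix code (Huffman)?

Greedily combine the two least-frequent nodes:
merge f(17) and b(19): 36
merge a(27) and 36: 63
merge e(39) and g(42): 81
merge c(46) and d(49): 95
merge 63 and 81: 144
merge 95 and 144: 239
Total encoded bits = sum of merged weights = 36 + 63 + 81 + 95 + 144 + 239 = 658.

658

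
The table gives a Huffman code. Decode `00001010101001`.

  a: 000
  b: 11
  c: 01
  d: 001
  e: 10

Read left to right; each codeword is recognised as soon as it completes (prefix code):
  000→a | 01→c | 01→c | 01→c | 01→c | 001→d
Decoded message: accccd

accccd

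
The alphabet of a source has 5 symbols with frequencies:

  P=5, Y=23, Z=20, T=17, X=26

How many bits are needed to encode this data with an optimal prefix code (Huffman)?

204

Merge the two smallest weights repeatedly:
combine P(5), T(17) → 22
combine Z(20), 22 → 42
combine Y(23), X(26) → 49
combine 42, 49 → 91
Each symbol's bit-cost is frequency × depth; summing gives 204 bits (equivalently 22 + 42 + 49 + 91).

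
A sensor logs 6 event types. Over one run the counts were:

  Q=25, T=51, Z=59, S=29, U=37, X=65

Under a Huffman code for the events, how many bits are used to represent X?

Build the tree from the bottom:
combine Q(25), S(29) → 54
combine U(37), T(51) → 88
combine 54, Z(59) → 113
combine X(65), 88 → 153
combine 113, 153 → 266
X sits 2 levels below the root, so its codeword is 2 bits.

2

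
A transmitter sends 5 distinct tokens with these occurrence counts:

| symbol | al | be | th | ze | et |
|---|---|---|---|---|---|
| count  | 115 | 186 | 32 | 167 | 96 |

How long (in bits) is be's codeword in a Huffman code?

Repeatedly merge the two smallest:
th(32) + et(96) → 128
al(115) + 128 → 243
ze(167) + be(186) → 353
243 + 353 → 596
be's leaf is at depth 2, giving a 2-bit codeword.

2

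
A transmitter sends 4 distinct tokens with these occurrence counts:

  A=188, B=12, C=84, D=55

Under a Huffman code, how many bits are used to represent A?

1

Huffman merges, smallest pair first:
B(12) + D(55) → 67
67 + C(84) → 151
151 + A(188) → 339
A is a child of the root — depth 1, so its codeword is a single bit.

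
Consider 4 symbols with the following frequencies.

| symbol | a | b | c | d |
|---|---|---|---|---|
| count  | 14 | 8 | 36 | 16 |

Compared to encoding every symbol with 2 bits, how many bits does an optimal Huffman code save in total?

Fixed-length: 2 bits × 74 symbols = 148 bits.
Huffman merges:
b(8) + a(14) → 22
d(16) + 22 → 38
c(36) + 38 → 74
Huffman total = 22 + 38 + 74 = 134 bits.
Saving = 148 − 134 = 14 bits.

14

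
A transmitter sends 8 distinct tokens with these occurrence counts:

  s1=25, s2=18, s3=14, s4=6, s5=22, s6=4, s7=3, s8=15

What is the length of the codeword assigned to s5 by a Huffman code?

2

Huffman merges, smallest pair first:
combine s7(3), s6(4) → 7
combine s4(6), 7 → 13
combine 13, s3(14) → 27
combine s8(15), s2(18) → 33
combine s5(22), s1(25) → 47
combine 27, 33 → 60
combine 47, 60 → 107
s5 sits 2 levels below the root, so its codeword is 2 bits.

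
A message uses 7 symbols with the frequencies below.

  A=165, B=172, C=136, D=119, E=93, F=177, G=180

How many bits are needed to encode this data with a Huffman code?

2946

Merge the two smallest weights repeatedly:
merge E(93) and D(119): 212
merge C(136) and A(165): 301
merge B(172) and F(177): 349
merge G(180) and 212: 392
merge 301 and 349: 650
merge 392 and 650: 1042
Total encoded bits = sum of merged weights = 212 + 301 + 349 + 392 + 650 + 1042 = 2946.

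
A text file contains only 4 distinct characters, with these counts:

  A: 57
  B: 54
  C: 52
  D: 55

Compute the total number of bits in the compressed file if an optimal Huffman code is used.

436

Greedily combine the two least-frequent nodes:
combine C(52), B(54) → 106
combine D(55), A(57) → 112
combine 106, 112 → 218
Total encoded bits = sum of merged weights = 106 + 112 + 218 = 436.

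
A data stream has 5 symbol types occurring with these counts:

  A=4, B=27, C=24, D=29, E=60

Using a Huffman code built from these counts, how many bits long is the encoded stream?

311

Merge the two smallest weights repeatedly:
combine A(4), C(24) → 28
combine B(27), 28 → 55
combine D(29), 55 → 84
combine E(60), 84 → 144
Total encoded bits = sum of merged weights = 28 + 55 + 84 + 144 = 311.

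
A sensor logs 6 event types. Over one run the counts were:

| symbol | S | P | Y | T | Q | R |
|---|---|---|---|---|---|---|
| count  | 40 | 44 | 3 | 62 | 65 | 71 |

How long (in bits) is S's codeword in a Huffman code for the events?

Repeatedly merge the two smallest:
merge Y(3) and S(40): 43
merge 43 and P(44): 87
merge T(62) and Q(65): 127
merge R(71) and 87: 158
merge 127 and 158: 285
S's leaf is at depth 4, giving a 4-bit codeword.

4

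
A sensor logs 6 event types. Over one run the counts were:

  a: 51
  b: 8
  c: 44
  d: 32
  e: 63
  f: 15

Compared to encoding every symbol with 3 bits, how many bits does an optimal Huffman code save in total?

Fixed-length: 3 bits × 213 symbols = 639 bits.
Huffman merges:
combine b(8), f(15) → 23
combine 23, d(32) → 55
combine c(44), a(51) → 95
combine 55, e(63) → 118
combine 95, 118 → 213
Huffman total = 23 + 55 + 95 + 118 + 213 = 504 bits.
Saving = 639 − 504 = 135 bits.

135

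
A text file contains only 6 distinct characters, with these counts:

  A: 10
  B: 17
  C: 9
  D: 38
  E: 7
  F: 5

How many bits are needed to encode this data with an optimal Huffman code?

Build the Huffman tree bottom-up:
combine F(5), E(7) → 12
combine C(9), A(10) → 19
combine 12, B(17) → 29
combine 19, 29 → 48
combine D(38), 48 → 86
Each symbol's bit-cost is frequency × depth; summing gives 194 bits (equivalently 12 + 19 + 29 + 48 + 86).

194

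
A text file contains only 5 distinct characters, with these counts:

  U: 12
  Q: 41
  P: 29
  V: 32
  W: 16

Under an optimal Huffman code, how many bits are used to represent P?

2

Huffman merges, smallest pair first:
merge U(12) and W(16): 28
merge 28 and P(29): 57
merge V(32) and Q(41): 73
merge 57 and 73: 130
P sits 2 levels below the root, so its codeword is 2 bits.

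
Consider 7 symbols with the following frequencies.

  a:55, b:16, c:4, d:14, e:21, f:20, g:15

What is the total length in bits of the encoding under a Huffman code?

Greedily combine the two least-frequent nodes:
merge c(4) and d(14): 18
merge g(15) and b(16): 31
merge 18 and f(20): 38
merge e(21) and 31: 52
merge 38 and 52: 90
merge a(55) and 90: 145
Total encoded bits = sum of merged weights = 18 + 31 + 38 + 52 + 90 + 145 = 374.

374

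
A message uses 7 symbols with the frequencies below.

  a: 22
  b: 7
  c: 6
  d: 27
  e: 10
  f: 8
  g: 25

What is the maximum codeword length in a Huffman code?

Merge the two lowest-weight nodes at each step:
combine c(6), b(7) → 13
combine f(8), e(10) → 18
combine 13, 18 → 31
combine a(22), g(25) → 47
combine d(27), 31 → 58
combine 47, 58 → 105
The first pair merged (c, b) ends up deepest, at depth 4.

4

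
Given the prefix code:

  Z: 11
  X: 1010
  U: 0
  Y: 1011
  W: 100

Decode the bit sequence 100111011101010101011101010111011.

WZYXXYXYY

Read left to right; each codeword is recognised as soon as it completes (prefix code):
  100→W | 11→Z | 1011→Y | 1010→X | 1010→X | 1011→Y | 1010→X | 1011→Y | 1011→Y
Decoded message: WZYXXYXYY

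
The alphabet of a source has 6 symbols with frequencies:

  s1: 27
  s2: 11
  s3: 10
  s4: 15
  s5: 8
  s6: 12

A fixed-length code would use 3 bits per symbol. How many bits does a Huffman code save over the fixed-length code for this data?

Fixed-length: 3 bits × 83 symbols = 249 bits.
Huffman merges:
merge s5(8) and s3(10): 18
merge s2(11) and s6(12): 23
merge s4(15) and 18: 33
merge 23 and s1(27): 50
merge 33 and 50: 83
Huffman total = 18 + 23 + 33 + 50 + 83 = 207 bits.
Saving = 249 − 207 = 42 bits.

42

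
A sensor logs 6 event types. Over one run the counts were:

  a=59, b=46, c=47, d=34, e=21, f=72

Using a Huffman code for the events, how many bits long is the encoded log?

706

Greedily combine the two least-frequent nodes:
combine e(21), d(34) → 55
combine b(46), c(47) → 93
combine 55, a(59) → 114
combine f(72), 93 → 165
combine 114, 165 → 279
Total encoded bits = sum of merged weights = 55 + 93 + 114 + 165 + 279 = 706.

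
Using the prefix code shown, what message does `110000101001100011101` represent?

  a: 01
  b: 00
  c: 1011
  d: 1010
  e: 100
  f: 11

Read left to right; each codeword is recognised as soon as it completes (prefix code):
  11→f | 00→b | 00→b | 1010→d | 01→a | 100→e | 01→a | 11→f | 01→a
Decoded message: fbbdaeafa

fbbdaeafa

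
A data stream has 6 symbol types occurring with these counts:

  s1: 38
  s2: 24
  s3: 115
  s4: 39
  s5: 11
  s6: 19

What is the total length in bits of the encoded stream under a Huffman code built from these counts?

Build the Huffman tree bottom-up:
s5(11) + s6(19) → 30
s2(24) + 30 → 54
s1(38) + s4(39) → 77
54 + 77 → 131
s3(115) + 131 → 246
Each symbol's bit-cost is frequency × depth; summing gives 538 bits (equivalently 30 + 54 + 77 + 131 + 246).

538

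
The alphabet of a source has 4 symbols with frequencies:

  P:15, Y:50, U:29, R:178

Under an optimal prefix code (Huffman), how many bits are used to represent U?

3

Huffman merges, smallest pair first:
combine P(15), U(29) → 44
combine 44, Y(50) → 94
combine 94, R(178) → 272
U sits 3 levels below the root, so its codeword is 3 bits.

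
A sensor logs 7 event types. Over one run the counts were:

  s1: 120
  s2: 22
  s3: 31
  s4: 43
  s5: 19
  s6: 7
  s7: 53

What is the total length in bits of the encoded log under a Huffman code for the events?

719

Merge the two smallest weights repeatedly:
s6(7) + s5(19) → 26
s2(22) + 26 → 48
s3(31) + s4(43) → 74
48 + s7(53) → 101
74 + 101 → 175
s1(120) + 175 → 295
Each symbol's bit-cost is frequency × depth; summing gives 719 bits (equivalently 26 + 48 + 74 + 101 + 175 + 295).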